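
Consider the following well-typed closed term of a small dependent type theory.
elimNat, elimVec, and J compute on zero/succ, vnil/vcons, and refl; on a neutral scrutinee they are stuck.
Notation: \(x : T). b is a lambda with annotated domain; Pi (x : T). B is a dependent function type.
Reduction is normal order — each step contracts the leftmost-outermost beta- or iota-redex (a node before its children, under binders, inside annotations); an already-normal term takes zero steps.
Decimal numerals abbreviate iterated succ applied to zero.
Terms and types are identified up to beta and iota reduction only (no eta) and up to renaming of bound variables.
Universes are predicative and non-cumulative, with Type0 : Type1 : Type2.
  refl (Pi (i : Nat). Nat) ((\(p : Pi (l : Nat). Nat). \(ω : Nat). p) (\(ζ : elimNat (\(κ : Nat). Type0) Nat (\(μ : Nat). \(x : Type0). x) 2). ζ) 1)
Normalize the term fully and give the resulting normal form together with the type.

normal form:
  refl (Pi (i : Nat). Nat) (\(p : Nat). p)
the term's type:
  Eq (Pi (i : Nat). Nat) (\(p : Nat). p) (\(l : Nat). l)
observation: the first redex contracted is a beta-redex; the normal form is reached in 9 normal-order steps.


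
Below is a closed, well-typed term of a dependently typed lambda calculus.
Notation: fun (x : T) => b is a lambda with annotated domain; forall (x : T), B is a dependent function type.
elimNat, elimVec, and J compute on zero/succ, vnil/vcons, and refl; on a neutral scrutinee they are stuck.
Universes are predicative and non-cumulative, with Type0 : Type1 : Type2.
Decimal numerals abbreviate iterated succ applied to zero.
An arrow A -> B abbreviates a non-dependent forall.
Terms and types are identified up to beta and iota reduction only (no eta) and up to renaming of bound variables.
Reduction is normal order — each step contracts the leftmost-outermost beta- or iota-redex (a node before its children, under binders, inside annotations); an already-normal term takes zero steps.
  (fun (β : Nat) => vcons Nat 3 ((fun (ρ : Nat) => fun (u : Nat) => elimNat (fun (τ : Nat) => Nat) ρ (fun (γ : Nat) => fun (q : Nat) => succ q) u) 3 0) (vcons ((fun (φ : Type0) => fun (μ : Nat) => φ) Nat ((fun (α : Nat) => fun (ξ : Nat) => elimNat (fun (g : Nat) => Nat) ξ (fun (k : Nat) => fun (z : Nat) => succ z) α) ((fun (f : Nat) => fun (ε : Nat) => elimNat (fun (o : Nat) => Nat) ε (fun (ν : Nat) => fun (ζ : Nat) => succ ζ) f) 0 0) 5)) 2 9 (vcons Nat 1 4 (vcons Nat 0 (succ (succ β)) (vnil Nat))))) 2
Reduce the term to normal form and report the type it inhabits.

reduced normal form:
  vcons Nat 3 3 (vcons Nat 2 9 (vcons Nat 1 4 (vcons Nat 0 4 (vnil Nat))))
type:
  Vec Nat 4


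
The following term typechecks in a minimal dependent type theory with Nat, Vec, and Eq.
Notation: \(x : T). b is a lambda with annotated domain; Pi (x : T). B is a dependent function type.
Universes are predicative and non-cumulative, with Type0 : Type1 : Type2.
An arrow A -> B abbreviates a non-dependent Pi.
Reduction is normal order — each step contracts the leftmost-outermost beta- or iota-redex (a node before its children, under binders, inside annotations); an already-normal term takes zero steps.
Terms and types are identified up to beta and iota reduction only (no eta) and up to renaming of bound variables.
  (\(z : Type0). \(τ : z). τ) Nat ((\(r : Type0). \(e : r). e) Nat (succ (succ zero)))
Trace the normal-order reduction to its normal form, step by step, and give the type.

reduction (normal order):
  (\(z : Type0). \(τ : z). τ) Nat ((\(r : Type0). \(e : r). e) Nat (succ (succ zero)))
  ~> (\(z : Nat). z) ((\(τ : Type0). \(r : τ). r) Nat (succ (succ zero)))
  ~> (\(z : Type0). \(τ : z). τ) Nat (succ (succ zero))
  ~> (\(z : Nat). z) (succ (succ zero))
  ~> succ (succ zero)
the term's type:
  Nat


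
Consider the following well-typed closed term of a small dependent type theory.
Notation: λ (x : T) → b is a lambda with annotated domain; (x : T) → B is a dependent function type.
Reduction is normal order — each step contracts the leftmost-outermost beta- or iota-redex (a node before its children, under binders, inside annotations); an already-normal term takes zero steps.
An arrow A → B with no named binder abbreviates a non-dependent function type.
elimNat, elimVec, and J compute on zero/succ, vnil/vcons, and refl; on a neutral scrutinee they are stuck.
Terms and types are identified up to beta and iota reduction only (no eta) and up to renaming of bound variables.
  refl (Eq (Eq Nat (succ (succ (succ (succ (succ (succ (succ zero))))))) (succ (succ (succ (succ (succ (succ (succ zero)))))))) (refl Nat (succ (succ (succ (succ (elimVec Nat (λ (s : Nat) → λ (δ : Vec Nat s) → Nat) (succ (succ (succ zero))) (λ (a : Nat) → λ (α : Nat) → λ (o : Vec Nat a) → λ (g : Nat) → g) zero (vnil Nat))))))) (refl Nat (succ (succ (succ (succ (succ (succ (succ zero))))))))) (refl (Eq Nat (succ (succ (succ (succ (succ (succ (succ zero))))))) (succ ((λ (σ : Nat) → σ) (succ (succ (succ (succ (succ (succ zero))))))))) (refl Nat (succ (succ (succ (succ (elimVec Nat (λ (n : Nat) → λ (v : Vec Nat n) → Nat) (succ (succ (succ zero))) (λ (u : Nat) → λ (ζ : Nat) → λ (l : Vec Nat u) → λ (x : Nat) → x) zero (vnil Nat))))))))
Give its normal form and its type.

resulting normal form:
  refl (Eq (Eq Nat (succ (succ (succ (succ (succ (succ (succ zero))))))) (succ (succ (succ (succ (succ (succ (succ zero)))))))) (refl Nat (succ (succ (succ (succ (succ (succ (succ zero)))))))) (refl Nat (succ (succ (succ (succ (succ (succ (succ zero))))))))) (refl (Eq Nat (succ (succ (succ (succ (succ (succ (succ zero))))))) (succ (succ (succ (succ (succ (succ (succ zero)))))))) (refl Nat (succ (succ (succ (succ (succ (succ (succ zero)))))))))
type:
  Eq (Eq (Eq Nat (succ (succ (succ (succ (succ (succ (succ zero))))))) (succ (succ (succ (succ (succ (succ (succ zero)))))))) (refl Nat (succ (succ (succ (succ (succ (succ (succ zero)))))))) (refl Nat (succ (succ (succ (succ (succ (succ (succ zero))))))))) (refl (Eq Nat (succ (succ (succ (succ (succ (succ (succ zero))))))) (succ (succ (succ (succ (succ (succ (succ zero)))))))) (refl Nat (succ (succ (succ (succ (succ (succ (succ zero))))))))) (refl (Eq Nat (succ (succ (succ (succ (succ (succ (succ zero))))))) (succ (succ (succ (succ (succ (succ (succ zero)))))))) (refl Nat (succ (succ (succ (succ (succ (succ (succ zero)))))))))


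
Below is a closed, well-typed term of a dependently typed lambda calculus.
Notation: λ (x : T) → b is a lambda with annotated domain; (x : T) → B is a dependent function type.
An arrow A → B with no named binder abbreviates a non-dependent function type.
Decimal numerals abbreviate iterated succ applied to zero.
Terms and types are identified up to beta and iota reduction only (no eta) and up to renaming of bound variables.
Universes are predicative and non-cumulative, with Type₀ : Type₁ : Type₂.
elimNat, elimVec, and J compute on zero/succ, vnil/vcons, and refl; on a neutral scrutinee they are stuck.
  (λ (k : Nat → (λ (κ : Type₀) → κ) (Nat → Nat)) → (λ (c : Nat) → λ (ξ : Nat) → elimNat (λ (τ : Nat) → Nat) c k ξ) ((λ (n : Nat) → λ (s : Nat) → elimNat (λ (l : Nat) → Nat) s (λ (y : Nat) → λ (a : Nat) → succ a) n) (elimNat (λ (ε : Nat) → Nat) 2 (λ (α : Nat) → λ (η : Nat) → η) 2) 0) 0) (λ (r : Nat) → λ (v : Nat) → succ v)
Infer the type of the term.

inferred type:
  Nat


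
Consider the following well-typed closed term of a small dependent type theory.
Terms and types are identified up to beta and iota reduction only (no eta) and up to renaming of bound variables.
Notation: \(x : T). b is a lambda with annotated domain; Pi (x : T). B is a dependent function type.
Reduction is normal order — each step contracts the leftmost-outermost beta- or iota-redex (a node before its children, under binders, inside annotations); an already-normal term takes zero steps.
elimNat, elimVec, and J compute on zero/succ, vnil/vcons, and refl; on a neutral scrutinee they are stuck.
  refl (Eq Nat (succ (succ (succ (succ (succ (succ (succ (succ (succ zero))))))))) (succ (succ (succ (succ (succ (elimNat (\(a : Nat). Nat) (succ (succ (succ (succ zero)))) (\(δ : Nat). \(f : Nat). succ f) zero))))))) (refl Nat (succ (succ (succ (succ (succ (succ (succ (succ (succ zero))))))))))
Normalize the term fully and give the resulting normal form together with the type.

reduced normal form:
  refl (Eq Nat (succ (succ (succ (succ (succ (succ (succ (succ (succ zero))))))))) (succ (succ (succ (succ (succ (succ (succ (succ (succ zero)))))))))) (refl Nat (succ (succ (succ (succ (succ (succ (succ (succ (succ zero))))))))))
inferred type:
  Eq (Eq Nat (succ (succ (succ (succ (succ (succ (succ (succ (succ zero))))))))) (succ (succ (succ (succ (succ (succ (succ (succ (succ zero)))))))))) (refl Nat (succ (succ (succ (succ (succ (succ (succ (succ (succ zero)))))))))) (refl Nat (succ (succ (succ (succ (succ (succ (succ (succ (succ zero))))))))))
observation: the term reaches its normal form after 1 normal-order step.


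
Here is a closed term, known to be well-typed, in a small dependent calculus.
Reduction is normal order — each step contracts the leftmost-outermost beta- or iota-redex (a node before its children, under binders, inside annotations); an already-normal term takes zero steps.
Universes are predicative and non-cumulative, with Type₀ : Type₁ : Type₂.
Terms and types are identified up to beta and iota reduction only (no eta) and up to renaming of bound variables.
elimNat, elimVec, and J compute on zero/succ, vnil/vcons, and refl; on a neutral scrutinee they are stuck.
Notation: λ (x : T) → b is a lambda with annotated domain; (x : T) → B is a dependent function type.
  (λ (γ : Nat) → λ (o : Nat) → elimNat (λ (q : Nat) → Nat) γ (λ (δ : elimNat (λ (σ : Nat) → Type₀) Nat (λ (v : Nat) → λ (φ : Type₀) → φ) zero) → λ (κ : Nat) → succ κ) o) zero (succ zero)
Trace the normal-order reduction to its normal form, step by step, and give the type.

normal-order reduction:
  (λ (γ : Nat) → λ (o : Nat) → elimNat (λ (q : Nat) → Nat) γ (λ (δ : elimNat (λ (σ : Nat) → Type₀) Nat (λ (v : Nat) → λ (φ : Type₀) → φ) zero) → λ (κ : Nat) → succ κ) o) zero (succ zero)
  ~> (λ (γ : Nat) → elimNat (λ (o : Nat) → Nat) zero (λ (q : elimNat (λ (δ : Nat) → Type₀) Nat (λ (σ : Nat) → λ (v : Type₀) → v) zero) → λ (φ : Nat) → succ φ) γ) (succ zero)
  ~> elimNat (λ (γ : Nat) → Nat) zero (λ (o : elimNat (λ (q : Nat) → Type₀) Nat (λ (δ : Nat) → λ (σ : Type₀) → σ) zero) → λ (v : Nat) → succ v) (succ zero)
  ~> (λ (γ : elimNat (λ (o : Nat) → Type₀) Nat (λ (q : Nat) → λ (δ : Type₀) → δ) zero) → λ (σ : Nat) → succ σ) zero (elimNat (λ (v : Nat) → Nat) zero (λ (φ : elimNat (λ (κ : Nat) → Type₀) Nat (λ (d : Nat) → λ (k : Type₀) → k) zero) → λ (ξ : Nat) → succ ξ) zero)
  ~> (λ (γ : Nat) → succ γ) (elimNat (λ (o : Nat) → Nat) zero (λ (q : elimNat (λ (δ : Nat) → Type₀) Nat (λ (σ : Nat) → λ (v : Type₀) → v) zero) → λ (φ : Nat) → succ φ) zero)
  ~> succ (elimNat (λ (γ : Nat) → Nat) zero (λ (o : elimNat (λ (q : Nat) → Type₀) Nat (λ (δ : Nat) → λ (σ : Type₀) → σ) zero) → λ (v : Nat) → succ v) zero)
  ~> succ zero
inferred type:
  Nat


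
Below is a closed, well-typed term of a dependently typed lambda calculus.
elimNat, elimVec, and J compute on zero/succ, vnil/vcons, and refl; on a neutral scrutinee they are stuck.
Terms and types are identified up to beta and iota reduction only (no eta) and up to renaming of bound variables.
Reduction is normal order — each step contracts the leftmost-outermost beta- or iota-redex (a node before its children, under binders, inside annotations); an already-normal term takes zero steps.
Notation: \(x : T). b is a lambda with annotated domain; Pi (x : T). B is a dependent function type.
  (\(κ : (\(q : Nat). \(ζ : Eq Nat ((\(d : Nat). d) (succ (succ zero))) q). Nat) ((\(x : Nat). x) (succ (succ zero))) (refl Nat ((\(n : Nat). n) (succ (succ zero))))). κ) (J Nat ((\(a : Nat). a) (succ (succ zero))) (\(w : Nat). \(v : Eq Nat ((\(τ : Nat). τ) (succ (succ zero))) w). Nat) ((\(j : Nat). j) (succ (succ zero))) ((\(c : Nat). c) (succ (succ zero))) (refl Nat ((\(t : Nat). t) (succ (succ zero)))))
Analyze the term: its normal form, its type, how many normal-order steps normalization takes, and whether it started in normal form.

normal form:
  succ (succ zero)
the term's type:
  Nat
normal-order step count: 3
started in normal form: no
first redex: a beta-redex


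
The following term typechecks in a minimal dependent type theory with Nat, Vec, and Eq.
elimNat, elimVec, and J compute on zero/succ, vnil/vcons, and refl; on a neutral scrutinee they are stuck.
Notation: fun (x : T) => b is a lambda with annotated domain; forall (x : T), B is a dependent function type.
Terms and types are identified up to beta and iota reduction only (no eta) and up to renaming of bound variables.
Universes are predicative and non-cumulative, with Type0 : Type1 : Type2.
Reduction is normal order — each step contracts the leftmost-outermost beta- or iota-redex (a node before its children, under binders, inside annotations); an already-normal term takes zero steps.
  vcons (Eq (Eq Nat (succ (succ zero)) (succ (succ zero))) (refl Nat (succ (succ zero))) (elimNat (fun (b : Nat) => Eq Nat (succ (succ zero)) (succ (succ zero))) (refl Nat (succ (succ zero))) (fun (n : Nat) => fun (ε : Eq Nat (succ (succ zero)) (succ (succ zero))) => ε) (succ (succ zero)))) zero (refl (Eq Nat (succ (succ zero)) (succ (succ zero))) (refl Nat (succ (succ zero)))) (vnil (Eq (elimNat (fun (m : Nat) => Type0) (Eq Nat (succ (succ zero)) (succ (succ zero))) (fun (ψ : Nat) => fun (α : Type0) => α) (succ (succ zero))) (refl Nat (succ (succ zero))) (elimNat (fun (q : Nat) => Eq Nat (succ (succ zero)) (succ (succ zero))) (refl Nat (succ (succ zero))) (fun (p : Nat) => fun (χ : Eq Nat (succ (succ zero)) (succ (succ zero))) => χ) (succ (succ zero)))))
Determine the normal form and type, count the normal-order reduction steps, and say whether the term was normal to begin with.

resulting normal form:
  vcons (Eq (Eq Nat (succ (succ zero)) (succ (succ zero))) (refl Nat (succ (succ zero))) (refl Nat (succ (succ zero)))) zero (refl (Eq Nat (succ (succ zero)) (succ (succ zero))) (refl Nat (succ (succ zero)))) (vnil (Eq (Eq Nat (succ (succ zero)) (succ (succ zero))) (refl Nat (succ (succ zero))) (refl Nat (succ (succ zero)))))
the term's type:
  Vec (Eq (Eq Nat (succ (succ zero)) (succ (succ zero))) (refl Nat (succ (succ zero))) (refl Nat (succ (succ zero)))) (succ zero)
normal-order step count: 21
already normal: no
first contracted redex: an elimNat iota-redex


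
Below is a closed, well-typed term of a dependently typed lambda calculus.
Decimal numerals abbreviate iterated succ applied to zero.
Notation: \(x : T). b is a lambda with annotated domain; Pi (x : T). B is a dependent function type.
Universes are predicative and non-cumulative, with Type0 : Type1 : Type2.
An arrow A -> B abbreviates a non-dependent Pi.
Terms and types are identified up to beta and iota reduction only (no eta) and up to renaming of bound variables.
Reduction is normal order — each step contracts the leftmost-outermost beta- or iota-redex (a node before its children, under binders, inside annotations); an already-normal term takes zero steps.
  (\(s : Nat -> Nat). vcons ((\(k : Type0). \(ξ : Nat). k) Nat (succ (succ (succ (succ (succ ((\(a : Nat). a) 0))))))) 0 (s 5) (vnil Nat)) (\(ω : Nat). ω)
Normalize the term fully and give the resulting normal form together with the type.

resulting normal form:
  vcons Nat 0 5 (vnil Nat)
inferred type:
  Vec Nat 1
observation: contracting a beta-redex first, the term normalizes in 4 steps.


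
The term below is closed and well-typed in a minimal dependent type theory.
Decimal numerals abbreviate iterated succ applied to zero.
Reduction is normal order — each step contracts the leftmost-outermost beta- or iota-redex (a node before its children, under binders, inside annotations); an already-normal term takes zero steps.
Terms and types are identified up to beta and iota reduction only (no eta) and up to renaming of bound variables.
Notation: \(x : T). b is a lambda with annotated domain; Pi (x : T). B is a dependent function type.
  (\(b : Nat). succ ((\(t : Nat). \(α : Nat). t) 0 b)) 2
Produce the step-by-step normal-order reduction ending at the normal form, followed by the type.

normal-order reduction sequence:
  (\(b : Nat). succ ((\(t : Nat). \(α : Nat). t) 0 b)) 2
  ~> succ ((\(b : Nat). \(t : Nat). b) 0 2)
  ~> succ ((\(b : Nat). 0) 2)
  ~> 1
inferred type:
  Nat


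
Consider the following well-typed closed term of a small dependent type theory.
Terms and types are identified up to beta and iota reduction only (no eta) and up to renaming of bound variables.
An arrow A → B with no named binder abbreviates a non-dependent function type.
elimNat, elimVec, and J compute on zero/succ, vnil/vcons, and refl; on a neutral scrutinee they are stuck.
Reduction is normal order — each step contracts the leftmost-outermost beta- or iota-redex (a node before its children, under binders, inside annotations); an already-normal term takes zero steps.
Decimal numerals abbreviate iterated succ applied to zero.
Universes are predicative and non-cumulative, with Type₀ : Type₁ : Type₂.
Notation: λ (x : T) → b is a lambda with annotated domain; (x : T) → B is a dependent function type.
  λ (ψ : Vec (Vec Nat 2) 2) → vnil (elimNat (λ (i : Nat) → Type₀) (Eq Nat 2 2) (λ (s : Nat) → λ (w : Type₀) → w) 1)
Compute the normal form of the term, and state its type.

normal form:
  λ (ψ : Vec (Vec Nat 2) 2) → vnil (Eq Nat 2 2)
the term's type:
  Vec (Vec Nat 2) 2 → Vec (Eq Nat 2 2) 0
observation: 4 normal-order steps separate the term from its normal form.


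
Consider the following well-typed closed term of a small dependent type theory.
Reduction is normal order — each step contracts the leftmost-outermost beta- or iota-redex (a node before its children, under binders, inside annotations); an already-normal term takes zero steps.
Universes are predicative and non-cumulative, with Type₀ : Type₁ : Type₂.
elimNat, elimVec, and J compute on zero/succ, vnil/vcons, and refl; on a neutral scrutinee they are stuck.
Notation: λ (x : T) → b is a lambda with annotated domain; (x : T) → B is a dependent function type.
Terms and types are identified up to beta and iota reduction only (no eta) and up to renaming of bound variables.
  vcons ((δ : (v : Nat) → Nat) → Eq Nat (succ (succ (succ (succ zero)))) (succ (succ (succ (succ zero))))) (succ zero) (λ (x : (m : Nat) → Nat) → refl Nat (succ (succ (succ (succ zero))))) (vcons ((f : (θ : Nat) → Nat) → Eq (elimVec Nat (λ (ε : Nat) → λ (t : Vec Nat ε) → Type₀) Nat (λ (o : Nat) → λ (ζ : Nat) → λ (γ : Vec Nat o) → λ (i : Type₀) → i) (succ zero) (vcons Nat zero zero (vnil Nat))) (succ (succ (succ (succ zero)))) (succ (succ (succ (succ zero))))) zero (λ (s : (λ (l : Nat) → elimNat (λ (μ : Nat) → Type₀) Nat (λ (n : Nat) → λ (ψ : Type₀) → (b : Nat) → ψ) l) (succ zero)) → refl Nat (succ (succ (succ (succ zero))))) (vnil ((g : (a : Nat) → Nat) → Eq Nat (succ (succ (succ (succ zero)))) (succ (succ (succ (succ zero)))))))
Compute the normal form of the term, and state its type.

reduced normal form:
  vcons ((δ : (v : Nat) → Nat) → Eq Nat (succ (succ (succ (succ zero)))) (succ (succ (succ (succ zero))))) (succ zero) (λ (x : (m : Nat) → Nat) → refl Nat (succ (succ (succ (succ zero))))) (vcons ((f : (θ : Nat) → Nat) → Eq Nat (succ (succ (succ (succ zero)))) (succ (succ (succ (succ zero))))) zero (λ (ε : (t : Nat) → Nat) → refl Nat (succ (succ (succ (succ zero))))) (vnil ((o : (ζ : Nat) → Nat) → Eq Nat (succ (succ (succ (succ zero)))) (succ (succ (succ (succ zero)))))))
inferred type:
  Vec ((δ : (v : Nat) → Nat) → Eq Nat (succ (succ (succ (succ zero)))) (succ (succ (succ (succ zero))))) (succ (succ zero))


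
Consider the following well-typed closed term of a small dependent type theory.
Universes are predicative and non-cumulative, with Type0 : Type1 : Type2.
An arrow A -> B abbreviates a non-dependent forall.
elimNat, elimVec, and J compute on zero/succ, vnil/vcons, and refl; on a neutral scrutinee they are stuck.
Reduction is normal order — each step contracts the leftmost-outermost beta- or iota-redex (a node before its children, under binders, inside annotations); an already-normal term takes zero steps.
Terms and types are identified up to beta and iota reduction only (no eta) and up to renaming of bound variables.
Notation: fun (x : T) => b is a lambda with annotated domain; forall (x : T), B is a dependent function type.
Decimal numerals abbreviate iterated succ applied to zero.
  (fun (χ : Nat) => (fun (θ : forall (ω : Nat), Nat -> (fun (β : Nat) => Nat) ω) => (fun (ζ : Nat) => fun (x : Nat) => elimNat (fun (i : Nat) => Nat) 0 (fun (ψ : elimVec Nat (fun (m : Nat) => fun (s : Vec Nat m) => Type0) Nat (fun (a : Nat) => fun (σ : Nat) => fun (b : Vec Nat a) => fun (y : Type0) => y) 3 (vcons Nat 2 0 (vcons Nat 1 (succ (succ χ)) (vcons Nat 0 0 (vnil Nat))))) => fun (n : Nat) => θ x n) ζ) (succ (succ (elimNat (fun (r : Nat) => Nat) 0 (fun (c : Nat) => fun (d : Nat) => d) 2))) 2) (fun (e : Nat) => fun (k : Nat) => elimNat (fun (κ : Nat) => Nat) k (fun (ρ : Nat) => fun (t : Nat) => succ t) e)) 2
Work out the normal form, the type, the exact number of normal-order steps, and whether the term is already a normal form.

reduced normal form:
  4
the term's type:
  Nat
steps to reach normal form (normal order): 61
term was already normal: no
first contracted redex: a beta-redex


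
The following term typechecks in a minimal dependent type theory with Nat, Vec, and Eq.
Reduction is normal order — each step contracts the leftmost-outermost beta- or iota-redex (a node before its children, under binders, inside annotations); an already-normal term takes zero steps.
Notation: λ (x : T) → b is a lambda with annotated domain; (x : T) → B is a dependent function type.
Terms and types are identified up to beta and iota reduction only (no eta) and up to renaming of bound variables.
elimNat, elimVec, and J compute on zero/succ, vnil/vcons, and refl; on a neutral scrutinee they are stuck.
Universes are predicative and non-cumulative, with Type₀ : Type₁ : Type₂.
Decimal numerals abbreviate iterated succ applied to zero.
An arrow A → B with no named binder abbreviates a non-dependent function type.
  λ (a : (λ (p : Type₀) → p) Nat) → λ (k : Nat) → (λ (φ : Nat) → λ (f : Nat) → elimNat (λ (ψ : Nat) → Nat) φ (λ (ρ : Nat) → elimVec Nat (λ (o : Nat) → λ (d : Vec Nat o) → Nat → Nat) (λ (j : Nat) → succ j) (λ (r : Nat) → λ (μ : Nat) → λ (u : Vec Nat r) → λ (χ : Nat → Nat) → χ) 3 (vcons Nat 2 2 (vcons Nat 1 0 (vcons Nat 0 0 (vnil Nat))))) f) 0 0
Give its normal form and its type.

resulting normal form:
  λ (a : Nat) → λ (p : Nat) → 0
the term's type:
  Nat → Nat → Nat


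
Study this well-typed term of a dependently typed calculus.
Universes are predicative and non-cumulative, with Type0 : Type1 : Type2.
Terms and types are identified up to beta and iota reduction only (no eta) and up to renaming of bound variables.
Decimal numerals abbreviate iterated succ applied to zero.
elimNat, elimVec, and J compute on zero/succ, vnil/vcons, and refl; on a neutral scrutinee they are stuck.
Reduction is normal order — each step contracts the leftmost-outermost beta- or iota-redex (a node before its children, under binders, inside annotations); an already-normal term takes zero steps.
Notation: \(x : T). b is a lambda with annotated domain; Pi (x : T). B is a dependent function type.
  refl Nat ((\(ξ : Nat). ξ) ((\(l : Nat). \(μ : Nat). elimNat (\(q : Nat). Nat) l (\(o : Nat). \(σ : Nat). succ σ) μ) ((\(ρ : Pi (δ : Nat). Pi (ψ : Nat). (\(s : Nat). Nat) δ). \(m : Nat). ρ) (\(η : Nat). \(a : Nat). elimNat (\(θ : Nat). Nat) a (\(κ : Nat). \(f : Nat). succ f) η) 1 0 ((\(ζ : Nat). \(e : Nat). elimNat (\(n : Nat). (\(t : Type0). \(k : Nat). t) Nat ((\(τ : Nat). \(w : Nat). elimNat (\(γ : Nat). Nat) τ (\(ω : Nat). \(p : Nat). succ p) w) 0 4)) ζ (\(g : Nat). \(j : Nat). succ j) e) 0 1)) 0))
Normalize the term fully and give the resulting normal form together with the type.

resulting normal form:
  refl Nat 1
type:
  Eq Nat 1 1


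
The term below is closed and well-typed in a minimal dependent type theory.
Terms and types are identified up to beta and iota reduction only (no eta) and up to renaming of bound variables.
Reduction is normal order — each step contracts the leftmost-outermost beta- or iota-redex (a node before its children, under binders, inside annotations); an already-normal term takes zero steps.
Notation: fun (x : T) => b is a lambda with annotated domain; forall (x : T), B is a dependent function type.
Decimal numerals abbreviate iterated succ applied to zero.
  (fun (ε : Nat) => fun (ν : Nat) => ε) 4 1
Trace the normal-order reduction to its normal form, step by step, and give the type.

normal-order reduction:
  (fun (ε : Nat) => fun (ν : Nat) => ε) 4 1
  ~> (fun (ε : Nat) => 4) 1
  ~> 4
type:
  Nat


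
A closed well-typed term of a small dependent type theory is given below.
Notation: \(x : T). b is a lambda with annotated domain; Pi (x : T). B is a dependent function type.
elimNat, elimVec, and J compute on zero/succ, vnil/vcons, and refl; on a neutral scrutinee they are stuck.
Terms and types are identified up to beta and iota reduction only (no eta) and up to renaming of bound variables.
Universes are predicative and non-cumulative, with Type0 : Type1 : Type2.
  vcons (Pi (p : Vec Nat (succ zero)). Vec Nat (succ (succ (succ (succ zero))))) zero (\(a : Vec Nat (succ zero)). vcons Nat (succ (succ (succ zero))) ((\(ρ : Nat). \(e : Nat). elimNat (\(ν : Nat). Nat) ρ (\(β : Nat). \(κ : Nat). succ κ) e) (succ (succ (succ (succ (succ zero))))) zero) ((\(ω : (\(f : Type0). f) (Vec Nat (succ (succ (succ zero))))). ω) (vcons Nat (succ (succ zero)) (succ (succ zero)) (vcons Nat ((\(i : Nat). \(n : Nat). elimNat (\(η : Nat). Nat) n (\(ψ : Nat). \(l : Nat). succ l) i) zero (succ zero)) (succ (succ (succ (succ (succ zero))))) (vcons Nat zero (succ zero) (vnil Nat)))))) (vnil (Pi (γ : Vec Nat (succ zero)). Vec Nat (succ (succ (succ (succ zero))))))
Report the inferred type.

inferred type:
  Vec (Pi (p : Vec Nat (succ zero)). Vec Nat (succ (succ (succ (succ zero))))) (succ zero)


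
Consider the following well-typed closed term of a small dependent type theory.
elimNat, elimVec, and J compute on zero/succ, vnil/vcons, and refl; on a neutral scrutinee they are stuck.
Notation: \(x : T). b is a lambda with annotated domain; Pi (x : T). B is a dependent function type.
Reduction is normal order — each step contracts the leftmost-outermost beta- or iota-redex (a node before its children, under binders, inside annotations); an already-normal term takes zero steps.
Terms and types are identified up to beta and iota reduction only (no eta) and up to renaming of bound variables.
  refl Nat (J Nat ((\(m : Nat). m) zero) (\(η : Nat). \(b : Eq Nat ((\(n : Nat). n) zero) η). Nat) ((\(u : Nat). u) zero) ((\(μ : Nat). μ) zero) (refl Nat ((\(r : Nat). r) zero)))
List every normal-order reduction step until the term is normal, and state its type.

normal-order reduction:
  refl Nat (J Nat ((\(m : Nat). m) zero) (\(η : Nat). \(b : Eq Nat ((\(n : Nat). n) zero) η). Nat) ((\(u : Nat). u) zero) ((\(μ : Nat). μ) zero) (refl Nat ((\(r : Nat). r) zero)))
  ~> refl Nat ((\(m : Nat). m) zero)
  ~> refl Nat zero
type:
  Eq Nat zero zero


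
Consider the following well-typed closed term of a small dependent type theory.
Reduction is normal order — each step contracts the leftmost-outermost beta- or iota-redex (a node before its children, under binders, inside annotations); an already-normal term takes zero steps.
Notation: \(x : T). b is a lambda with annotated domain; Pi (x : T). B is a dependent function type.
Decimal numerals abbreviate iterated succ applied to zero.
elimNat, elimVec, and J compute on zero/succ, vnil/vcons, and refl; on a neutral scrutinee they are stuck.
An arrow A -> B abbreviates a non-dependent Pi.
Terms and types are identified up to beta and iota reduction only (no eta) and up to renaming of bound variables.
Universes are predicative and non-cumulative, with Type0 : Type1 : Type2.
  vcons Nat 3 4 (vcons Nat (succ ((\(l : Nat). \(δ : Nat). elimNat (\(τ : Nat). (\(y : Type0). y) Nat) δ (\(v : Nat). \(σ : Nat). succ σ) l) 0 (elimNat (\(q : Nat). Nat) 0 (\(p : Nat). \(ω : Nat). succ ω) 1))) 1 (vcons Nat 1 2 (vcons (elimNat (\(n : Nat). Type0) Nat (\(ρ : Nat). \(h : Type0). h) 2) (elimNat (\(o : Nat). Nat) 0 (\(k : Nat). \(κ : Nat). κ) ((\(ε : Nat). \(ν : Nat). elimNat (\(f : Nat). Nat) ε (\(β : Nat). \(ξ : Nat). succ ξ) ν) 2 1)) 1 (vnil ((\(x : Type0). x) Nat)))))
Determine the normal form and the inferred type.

normal form:
  vcons Nat 3 4 (vcons Nat 2 1 (vcons Nat 1 2 (vcons Nat 0 1 (vnil Nat))))
inferred type:
  Vec Nat 4
observation: 31 normal-order steps normalize the term, beginning with a beta-redex.


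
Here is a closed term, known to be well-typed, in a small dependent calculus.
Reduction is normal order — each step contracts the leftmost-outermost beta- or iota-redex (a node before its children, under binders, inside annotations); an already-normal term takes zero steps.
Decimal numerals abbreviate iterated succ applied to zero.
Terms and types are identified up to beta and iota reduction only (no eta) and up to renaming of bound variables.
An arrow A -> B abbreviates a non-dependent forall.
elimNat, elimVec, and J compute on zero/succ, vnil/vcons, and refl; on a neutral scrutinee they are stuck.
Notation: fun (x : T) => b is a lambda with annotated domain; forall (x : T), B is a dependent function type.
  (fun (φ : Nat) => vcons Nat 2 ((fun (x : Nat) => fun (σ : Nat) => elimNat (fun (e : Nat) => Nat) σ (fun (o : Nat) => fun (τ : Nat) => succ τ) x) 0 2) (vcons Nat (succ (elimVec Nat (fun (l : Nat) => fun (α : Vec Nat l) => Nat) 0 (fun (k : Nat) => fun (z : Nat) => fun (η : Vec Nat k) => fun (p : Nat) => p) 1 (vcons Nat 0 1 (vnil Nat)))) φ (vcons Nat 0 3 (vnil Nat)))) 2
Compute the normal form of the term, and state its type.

reduced normal form:
  vcons Nat 2 2 (vcons Nat 1 2 (vcons Nat 0 3 (vnil Nat)))
type:
  Vec Nat 3
observation: the term reaches its normal form after 10 normal-order steps.


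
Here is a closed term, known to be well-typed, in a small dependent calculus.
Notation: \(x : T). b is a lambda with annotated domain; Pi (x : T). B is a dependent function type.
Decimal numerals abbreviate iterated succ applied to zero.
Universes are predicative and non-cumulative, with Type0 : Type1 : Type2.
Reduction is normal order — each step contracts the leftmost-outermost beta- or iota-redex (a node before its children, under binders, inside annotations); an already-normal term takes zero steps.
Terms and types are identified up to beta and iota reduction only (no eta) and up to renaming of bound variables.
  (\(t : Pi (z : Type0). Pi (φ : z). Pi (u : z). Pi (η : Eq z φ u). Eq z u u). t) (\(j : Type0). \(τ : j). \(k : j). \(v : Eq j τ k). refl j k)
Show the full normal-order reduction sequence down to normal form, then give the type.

normal-order reduction:
  (\(t : Pi (z : Type0). Pi (φ : z). Pi (u : z). Pi (η : Eq z φ u). Eq z u u). t) (\(j : Type0). \(τ : j). \(k : j). \(v : Eq j τ k). refl j k)
  ~> \(t : Type0). \(z : t). \(φ : t). \(u : Eq t z φ). refl t φ
inferred type:
  Pi (t : Type0). Pi (z : t). Pi (φ : t). Pi (u : Eq t z φ). Eq t φ φ


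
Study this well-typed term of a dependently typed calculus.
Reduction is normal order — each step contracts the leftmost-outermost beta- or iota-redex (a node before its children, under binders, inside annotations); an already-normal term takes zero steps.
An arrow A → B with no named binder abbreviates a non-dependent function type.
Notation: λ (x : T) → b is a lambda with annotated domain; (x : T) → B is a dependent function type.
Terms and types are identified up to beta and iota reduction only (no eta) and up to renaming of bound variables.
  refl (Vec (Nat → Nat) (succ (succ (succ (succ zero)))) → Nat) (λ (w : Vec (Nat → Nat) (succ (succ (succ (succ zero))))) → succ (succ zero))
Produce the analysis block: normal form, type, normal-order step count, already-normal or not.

reduced normal form:
  refl (Vec (Nat → Nat) (succ (succ (succ (succ zero)))) → Nat) (λ (w : Vec (Nat → Nat) (succ (succ (succ (succ zero))))) → succ (succ zero))
type:
  Eq (Vec (Nat → Nat) (succ (succ (succ (succ zero)))) → Nat) (λ (w : Vec (Nat → Nat) (succ (succ (succ (succ zero))))) → succ (succ zero)) (λ (μ : Vec (Nat → Nat) (succ (succ (succ (succ zero))))) → succ (succ zero))
normal-order step count: 0
already normal: yes


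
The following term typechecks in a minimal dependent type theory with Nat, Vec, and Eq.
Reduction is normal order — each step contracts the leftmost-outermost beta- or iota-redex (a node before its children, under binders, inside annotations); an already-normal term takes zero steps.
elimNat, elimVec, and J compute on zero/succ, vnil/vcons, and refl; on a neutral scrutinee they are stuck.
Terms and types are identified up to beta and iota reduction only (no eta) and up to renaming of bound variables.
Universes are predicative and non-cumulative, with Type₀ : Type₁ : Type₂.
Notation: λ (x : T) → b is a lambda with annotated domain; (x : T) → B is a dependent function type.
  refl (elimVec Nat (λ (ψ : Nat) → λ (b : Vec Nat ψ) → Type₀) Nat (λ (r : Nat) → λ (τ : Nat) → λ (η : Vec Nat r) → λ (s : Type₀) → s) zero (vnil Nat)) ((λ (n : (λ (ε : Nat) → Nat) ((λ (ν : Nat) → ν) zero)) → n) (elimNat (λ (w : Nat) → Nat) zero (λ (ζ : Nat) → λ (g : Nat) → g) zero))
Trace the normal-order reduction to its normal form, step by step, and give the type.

normal-order reduction:
  refl (elimVec Nat (λ (ψ : Nat) → λ (b : Vec Nat ψ) → Type₀) Nat (λ (r : Nat) → λ (τ : Nat) → λ (η : Vec Nat r) → λ (s : Type₀) → s) zero (vnil Nat)) ((λ (n : (λ (ε : Nat) → Nat) ((λ (ν : Nat) → ν) zero)) → n) (elimNat (λ (w : Nat) → Nat) zero (λ (ζ : Nat) → λ (g : Nat) → g) zero))
  ~> refl Nat ((λ (ψ : (λ (b : Nat) → Nat) ((λ (r : Nat) → r) zero)) → ψ) (elimNat (λ (τ : Nat) → Nat) zero (λ (η : Nat) → λ (s : Nat) → s) zero))
  ~> refl Nat (elimNat (λ (ψ : Nat) → Nat) zero (λ (b : Nat) → λ (r : Nat) → r) zero)
  ~> refl Nat zero
inferred type:
  Eq Nat zero zero


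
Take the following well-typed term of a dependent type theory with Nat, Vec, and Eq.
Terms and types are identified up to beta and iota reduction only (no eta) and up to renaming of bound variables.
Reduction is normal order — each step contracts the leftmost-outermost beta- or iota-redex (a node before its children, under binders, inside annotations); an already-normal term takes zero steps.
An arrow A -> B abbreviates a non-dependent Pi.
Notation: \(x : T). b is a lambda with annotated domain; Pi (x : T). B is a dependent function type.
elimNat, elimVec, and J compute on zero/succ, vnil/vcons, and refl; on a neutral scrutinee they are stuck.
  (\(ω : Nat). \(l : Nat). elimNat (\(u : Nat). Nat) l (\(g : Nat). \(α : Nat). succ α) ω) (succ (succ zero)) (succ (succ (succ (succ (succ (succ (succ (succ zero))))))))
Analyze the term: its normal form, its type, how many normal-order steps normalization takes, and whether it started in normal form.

reduced normal form:
  succ (succ (succ (succ (succ (succ (succ (succ (succ (succ zero)))))))))
the term's type:
  Nat
reduction steps (normal order): 9
started in normal form: no
first redex: a beta-redex


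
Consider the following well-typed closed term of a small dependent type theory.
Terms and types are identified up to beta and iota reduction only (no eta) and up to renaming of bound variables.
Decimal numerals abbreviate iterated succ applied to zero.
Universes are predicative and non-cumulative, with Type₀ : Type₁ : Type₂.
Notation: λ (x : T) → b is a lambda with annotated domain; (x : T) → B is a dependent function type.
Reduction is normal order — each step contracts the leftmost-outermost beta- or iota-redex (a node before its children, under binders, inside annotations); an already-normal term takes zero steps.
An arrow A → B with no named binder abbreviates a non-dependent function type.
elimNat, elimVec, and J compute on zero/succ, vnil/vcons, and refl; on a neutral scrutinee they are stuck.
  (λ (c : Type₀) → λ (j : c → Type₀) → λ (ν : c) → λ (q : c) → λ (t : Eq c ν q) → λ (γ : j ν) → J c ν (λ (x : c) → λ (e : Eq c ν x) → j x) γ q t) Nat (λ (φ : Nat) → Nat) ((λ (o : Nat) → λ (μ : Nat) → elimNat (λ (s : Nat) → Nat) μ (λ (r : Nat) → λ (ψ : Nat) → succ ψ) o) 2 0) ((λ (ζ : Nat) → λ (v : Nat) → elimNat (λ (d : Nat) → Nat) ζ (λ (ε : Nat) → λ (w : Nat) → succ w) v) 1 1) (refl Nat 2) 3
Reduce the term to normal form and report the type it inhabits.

normal form:
  3
inferred type:
  Nat
observation: the first redex contracted is a beta-redex; the normal form is reached in 7 normal-order steps.


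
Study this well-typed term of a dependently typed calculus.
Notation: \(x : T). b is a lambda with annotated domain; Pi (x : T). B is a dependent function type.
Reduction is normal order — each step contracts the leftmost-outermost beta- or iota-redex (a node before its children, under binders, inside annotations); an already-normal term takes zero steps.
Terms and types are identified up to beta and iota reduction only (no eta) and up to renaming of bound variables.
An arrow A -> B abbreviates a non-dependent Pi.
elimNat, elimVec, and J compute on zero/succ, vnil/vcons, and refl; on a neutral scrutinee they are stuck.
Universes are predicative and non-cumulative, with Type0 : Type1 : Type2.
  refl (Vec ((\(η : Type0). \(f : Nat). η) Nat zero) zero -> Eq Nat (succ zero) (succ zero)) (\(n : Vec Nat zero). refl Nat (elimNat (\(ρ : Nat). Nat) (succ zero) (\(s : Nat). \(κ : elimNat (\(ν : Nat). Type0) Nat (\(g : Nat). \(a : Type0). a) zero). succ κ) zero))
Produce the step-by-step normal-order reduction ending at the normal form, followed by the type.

reduction (normal order):
  refl (Vec ((\(η : Type0). \(f : Nat). η) Nat zero) zero -> Eq Nat (succ zero) (succ zero)) (\(n : Vec Nat zero). refl Nat (elimNat (\(ρ : Nat). Nat) (succ zero) (\(s : Nat). \(κ : elimNat (\(ν : Nat). Type0) Nat (\(g : Nat). \(a : Type0). a) zero). succ κ) zero))
  ~> refl (Vec ((\(η : Nat). Nat) zero) zero -> Eq Nat (succ zero) (succ zero)) (\(f : Vec Nat zero). refl Nat (elimNat (\(n : Nat). Nat) (succ zero) (\(ρ : Nat). \(s : elimNat (\(κ : Nat). Type0) Nat (\(ν : Nat). \(g : Type0). g) zero). succ s) zero))
  ~> refl (Vec Nat zero -> Eq Nat (succ zero) (succ zero)) (\(η : Vec Nat zero). refl Nat (elimNat (\(f : Nat). Nat) (succ zero) (\(n : Nat). \(ρ : elimNat (\(s : Nat). Type0) Nat (\(κ : Nat). \(ν : Type0). ν) zero). succ ρ) zero))
  ~> refl (Vec Nat zero -> Eq Nat (succ zero) (succ zero)) (\(η : Vec Nat zero). refl Nat (succ zero))
type:
  Eq (Vec Nat zero -> Eq Nat (succ zero) (succ zero)) (\(η : Vec Nat zero). refl Nat (succ zero)) (\(f : Vec Nat zero). refl Nat (succ zero))


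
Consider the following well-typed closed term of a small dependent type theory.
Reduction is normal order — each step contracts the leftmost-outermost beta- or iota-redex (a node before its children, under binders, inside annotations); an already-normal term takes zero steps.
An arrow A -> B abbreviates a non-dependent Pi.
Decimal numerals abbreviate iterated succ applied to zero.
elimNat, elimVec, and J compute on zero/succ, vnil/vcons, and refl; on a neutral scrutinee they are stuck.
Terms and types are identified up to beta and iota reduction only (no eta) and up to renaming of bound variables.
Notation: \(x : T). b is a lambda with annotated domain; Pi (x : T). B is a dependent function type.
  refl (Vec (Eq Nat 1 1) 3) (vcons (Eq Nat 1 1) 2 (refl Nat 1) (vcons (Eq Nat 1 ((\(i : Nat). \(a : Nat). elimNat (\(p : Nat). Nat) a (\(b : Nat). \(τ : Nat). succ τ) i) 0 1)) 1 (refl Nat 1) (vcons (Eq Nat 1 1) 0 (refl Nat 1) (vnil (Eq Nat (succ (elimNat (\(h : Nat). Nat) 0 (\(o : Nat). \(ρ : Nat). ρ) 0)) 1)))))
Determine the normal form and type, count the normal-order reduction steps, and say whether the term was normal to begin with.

resulting normal form:
  refl (Vec (Eq Nat 1 1) 3) (vcons (Eq Nat 1 1) 2 (refl Nat 1) (vcons (Eq Nat 1 1) 1 (refl Nat 1) (vcons (Eq Nat 1 1) 0 (refl Nat 1) (vnil (Eq Nat 1 1)))))
inferred type:
  Eq (Vec (Eq Nat 1 1) 3) (vcons (Eq Nat 1 1) 2 (refl Nat 1) (vcons (Eq Nat 1 1) 1 (refl Nat 1) (vcons (Eq Nat 1 1) 0 (refl Nat 1) (vnil (Eq Nat 1 1))))) (vcons (Eq Nat 1 1) 2 (refl Nat 1) (vcons (Eq Nat 1 1) 1 (refl Nat 1) (vcons (Eq Nat 1 1) 0 (refl Nat 1) (vnil (Eq Nat 1 1)))))
normal-order step count: 4
started in normal form: no
first redex: a beta-redex
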